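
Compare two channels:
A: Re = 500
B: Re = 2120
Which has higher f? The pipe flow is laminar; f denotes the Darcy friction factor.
f(A) = 0.128, f(B) = 0.03019. Answer: A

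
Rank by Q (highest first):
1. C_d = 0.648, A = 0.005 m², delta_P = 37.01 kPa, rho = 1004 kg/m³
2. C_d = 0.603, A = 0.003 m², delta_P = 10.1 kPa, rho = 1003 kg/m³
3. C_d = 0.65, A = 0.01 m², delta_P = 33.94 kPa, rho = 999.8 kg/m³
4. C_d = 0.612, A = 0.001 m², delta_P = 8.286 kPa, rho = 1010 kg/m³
Case 1: Q = 27.82 L/s
Case 2: Q = 8.118 L/s
Case 3: Q = 53.56 L/s
Case 4: Q = 2.479 L/s
Ranking (highest first): 3, 1, 2, 4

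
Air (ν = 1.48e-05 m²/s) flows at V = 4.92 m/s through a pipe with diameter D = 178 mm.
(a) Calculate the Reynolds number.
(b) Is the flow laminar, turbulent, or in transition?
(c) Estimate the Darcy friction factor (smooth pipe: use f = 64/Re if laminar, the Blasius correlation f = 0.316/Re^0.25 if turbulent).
(a) Re = V·D/ν = 4.92·0.178/1.48e-05 = 59173
(b) Flow regime: turbulent (Re > 4000)
(c) Friction factor: f = 0.316/Re^0.25 = 0.316/59173^0.25 = 0.02026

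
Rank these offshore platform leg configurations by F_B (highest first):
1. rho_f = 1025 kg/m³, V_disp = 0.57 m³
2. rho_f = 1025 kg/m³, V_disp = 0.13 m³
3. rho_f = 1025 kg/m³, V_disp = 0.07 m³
Case 1: F_B = 5731 N
Case 2: F_B = 1307 N
Case 3: F_B = 703.9 N
Ranking (highest first): 1, 2, 3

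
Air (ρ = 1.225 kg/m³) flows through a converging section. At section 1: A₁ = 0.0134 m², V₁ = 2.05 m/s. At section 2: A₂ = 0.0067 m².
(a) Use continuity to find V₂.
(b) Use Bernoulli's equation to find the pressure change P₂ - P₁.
(a) Continuity: A₁V₁=A₂V₂ -> V₂=A₁V₁/A₂=0.0134*2.05/0.0067=4.10 m/s
(b) Bernoulli: P₂-P₁=0.5*rho*(V₁^2-V₂^2)/1000=0.5*1.225*(2.05^2-4.10^2)/1000=-0.007722 kPa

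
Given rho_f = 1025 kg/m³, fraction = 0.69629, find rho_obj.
Formula: f_{sub} = \frac{\rho_{obj}}{\rho_f}
Substituting knowns: 0.69629 = rho_obj/1025
Solving for rho_obj: rho_obj = 0.69629·1025 = 713.7 kg/m³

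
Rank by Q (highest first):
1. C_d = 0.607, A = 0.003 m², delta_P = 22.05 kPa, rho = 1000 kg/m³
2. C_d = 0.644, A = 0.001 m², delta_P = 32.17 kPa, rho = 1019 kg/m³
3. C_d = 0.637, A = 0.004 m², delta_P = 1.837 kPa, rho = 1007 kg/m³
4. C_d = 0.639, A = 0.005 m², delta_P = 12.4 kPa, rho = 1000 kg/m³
Case 1: Q = 12.09 L/s
Case 2: Q = 5.117 L/s
Case 3: Q = 4.867 L/s
Case 4: Q = 15.91 L/s
Ranking (highest first): 4, 1, 2, 3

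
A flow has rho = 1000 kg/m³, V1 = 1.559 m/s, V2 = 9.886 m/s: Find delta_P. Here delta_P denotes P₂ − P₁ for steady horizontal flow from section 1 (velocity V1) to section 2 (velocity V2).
Formula: \Delta P = \frac{1}{2} \rho (V_1^2 - V_2^2)
delta_P = 0.5·1000·(1.559² − 9.886²)/1000 = -47.65 kPa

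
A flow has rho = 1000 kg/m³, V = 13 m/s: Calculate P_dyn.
Formula: P_{dyn} = \frac{1}{2} \rho V^2
P_dyn = 0.5·1000·13²/1000 = 84.5 kPa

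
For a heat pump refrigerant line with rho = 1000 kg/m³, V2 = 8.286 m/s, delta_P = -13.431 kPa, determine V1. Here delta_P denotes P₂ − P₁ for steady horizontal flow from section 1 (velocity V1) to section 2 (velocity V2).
Formula: \Delta P = \frac{1}{2} \rho (V_1^2 - V_2^2)
Substituting knowns: -13.431 = 0.5·1000·(V1² − 8.286²)/1000
Solving for V1: V1 = √(8.286² + 2·(-13.431·1000)/1000) = 6.465 m/s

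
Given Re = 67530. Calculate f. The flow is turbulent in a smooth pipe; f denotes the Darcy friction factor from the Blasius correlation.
Formula: f = \frac{0.316}{Re^{0.25}}
f = 0.316/67530^0.25 = 0.0196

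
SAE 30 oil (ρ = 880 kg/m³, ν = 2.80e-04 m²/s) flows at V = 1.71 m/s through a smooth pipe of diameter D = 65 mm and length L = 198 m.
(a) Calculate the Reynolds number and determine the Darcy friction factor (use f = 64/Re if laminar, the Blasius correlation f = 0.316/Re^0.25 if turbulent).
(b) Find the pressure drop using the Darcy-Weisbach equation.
(a) Re = V·D/ν = 1.71·0.065/2.80e-04 = 396.96 → laminar (Re < 2300); f = 64/Re = 64/396.96 = 0.16123
(b) Darcy-Weisbach: ΔP = f·(L/D)·½ρV²/1000 = 0.16123·(198/0.065)·½·880·1.71²/1000 = 631.9 kPa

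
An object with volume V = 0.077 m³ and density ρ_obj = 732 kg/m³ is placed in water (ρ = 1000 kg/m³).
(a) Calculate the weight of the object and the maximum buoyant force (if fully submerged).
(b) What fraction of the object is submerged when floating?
(a) W=rho_obj*g*V=732*9.81*0.077=552.9 N; F_B(max)=rho*g*V=1000*9.81*0.077=755.4 N
(b) Floating fraction=rho_obj/rho=732/1000=0.732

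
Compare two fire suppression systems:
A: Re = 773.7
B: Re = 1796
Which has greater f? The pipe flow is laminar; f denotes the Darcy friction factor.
f(A) = 0.08272, f(B) = 0.03563. Answer: A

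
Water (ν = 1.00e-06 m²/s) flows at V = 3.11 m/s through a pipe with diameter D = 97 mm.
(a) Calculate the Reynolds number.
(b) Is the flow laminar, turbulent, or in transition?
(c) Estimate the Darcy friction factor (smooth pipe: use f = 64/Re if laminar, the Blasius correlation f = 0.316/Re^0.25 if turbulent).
(a) Re = V·D/ν = 3.11·0.097/1.00e-06 = 301670
(b) Flow regime: turbulent (Re > 4000)
(c) Friction factor: f = 0.316/Re^0.25 = 0.316/301670^0.25 = 0.01348 (Blasius is strictly valid for Re ≲ 1e5; used here as the smooth-pipe estimate the problem specifies)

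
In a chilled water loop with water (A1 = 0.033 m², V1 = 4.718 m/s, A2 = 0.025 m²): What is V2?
Formula: V_2 = \frac{A_1 V_1}{A_2}
V2 = 0.033·4.718/0.025 = 6.228 m/s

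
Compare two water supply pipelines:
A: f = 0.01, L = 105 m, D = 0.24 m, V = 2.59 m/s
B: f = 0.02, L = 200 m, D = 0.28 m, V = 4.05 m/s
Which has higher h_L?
h_L(A) = 1.496 m, h_L(B) = 11.94 m. Answer: B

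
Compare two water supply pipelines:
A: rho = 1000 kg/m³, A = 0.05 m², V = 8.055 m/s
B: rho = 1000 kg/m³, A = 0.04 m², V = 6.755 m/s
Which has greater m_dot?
m_dot(A) = 402.8 kg/s, m_dot(B) = 270.2 kg/s. Answer: A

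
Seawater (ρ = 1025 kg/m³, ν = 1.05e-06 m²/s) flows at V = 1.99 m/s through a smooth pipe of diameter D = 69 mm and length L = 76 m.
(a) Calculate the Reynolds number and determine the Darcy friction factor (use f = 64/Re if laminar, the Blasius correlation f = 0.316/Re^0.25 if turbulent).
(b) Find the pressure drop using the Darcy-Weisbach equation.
(a) Re = V·D/ν = 1.99·0.069/1.05e-06 = 130770 → turbulent (Re > 4000); f = 0.316/Re^0.25 = 0.316/130770^0.25 = 0.016617 (Blasius is strictly valid for Re ≲ 1e5; used here as the smooth-pipe estimate the problem specifies)
(b) Darcy-Weisbach: ΔP = f·(L/D)·½ρV²/1000 = 0.016617·(76/0.069)·½·1025·1.99²/1000 = 37.15 kPa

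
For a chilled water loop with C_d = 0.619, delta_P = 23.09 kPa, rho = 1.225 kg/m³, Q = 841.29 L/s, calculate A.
Formula: Q = C_d A \sqrt{\frac{2 \Delta P}{\rho}}
Substituting knowns: 841.29 = 0.619·A·√(2·(23.09·1000)/1.225)·1000
Solving for A: A = (841.29/1000)/(0.619·√(2·(23.09·1000)/1.225)) = 0.007 m²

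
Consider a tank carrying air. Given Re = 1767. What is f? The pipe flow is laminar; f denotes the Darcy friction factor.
Formula: f = \frac{64}{Re}
f = 64/1767 = 0.03622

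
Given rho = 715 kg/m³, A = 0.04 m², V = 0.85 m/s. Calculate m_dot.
Formula: \dot{m} = \rho A V
m_dot = 715·0.04·0.85 = 24.31 kg/s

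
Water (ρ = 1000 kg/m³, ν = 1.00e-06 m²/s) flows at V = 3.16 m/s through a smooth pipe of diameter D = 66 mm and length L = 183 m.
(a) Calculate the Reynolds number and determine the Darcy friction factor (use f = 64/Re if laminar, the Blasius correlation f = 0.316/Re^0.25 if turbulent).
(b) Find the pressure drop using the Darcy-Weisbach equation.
(a) Re = V·D/ν = 3.16·0.066/1.00e-06 = 208560 → turbulent (Re > 4000); f = 0.316/Re^0.25 = 0.316/208560^0.25 = 0.014787 (Blasius is strictly valid for Re ≲ 1e5; used here as the smooth-pipe estimate the problem specifies)
(b) Darcy-Weisbach: ΔP = f·(L/D)·½ρV²/1000 = 0.014787·(183/0.066)·½·1000·3.16²/1000 = 204.7 kPa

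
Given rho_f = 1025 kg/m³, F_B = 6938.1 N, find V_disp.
Formula: F_B = \rho_f g V_{disp}
Substituting knowns: 6938.1 = 1025·9.81·V_disp
Solving for V_disp: V_disp = 6938.1/(1025·9.81) = 0.69 m³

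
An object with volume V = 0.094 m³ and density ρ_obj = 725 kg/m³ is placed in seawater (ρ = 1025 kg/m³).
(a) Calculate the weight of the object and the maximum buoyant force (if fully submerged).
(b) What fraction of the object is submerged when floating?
(a) W=rho_obj*g*V=725*9.81*0.094=668.6 N; F_B(max)=rho*g*V=1025*9.81*0.094=945.2 N
(b) Floating fraction=rho_obj/rho=725/1025=0.707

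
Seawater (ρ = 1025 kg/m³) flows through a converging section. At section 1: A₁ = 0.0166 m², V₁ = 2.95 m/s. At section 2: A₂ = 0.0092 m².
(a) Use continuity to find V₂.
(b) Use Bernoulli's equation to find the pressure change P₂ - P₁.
(a) Continuity: A₁V₁=A₂V₂ -> V₂=A₁V₁/A₂=0.0166*2.95/0.0092=5.32 m/s
(b) Bernoulli: P₂-P₁=0.5*rho*(V₁^2-V₂^2)/1000=0.5*1025*(2.95^2-5.32^2)/1000=-10.04 kPa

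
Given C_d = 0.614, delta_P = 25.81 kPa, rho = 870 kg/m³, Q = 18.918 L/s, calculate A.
Formula: Q = C_d A \sqrt{\frac{2 \Delta P}{\rho}}
Substituting knowns: 18.918 = 0.614·A·√(2·(25.81·1000)/870)·1000
Solving for A: A = (18.918/1000)/(0.614·√(2·(25.81·1000)/870)) = 0.004 m²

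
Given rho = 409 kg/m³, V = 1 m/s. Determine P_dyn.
Formula: P_{dyn} = \frac{1}{2} \rho V^2
P_dyn = 0.5·409·1²/1000 = 0.2045 kPa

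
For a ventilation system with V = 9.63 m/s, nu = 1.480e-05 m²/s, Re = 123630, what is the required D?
Formula: Re = \frac{V D}{\nu}
Substituting knowns: 123630 = 9.63·D/1.480e-05
Solving for D: D = 123630·1.480e-05/9.63 = 0.19 m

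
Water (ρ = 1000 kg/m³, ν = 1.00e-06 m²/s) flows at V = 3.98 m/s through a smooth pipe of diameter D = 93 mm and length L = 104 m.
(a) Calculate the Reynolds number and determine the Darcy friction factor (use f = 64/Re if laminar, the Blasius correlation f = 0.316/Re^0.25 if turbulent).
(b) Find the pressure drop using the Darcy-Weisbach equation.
(a) Re = V·D/ν = 3.98·0.093/1.00e-06 = 370140 → turbulent (Re > 4000); f = 0.316/Re^0.25 = 0.316/370140^0.25 = 0.012811 (Blasius is strictly valid for Re ≲ 1e5; used here as the smooth-pipe estimate the problem specifies)
(b) Darcy-Weisbach: ΔP = f·(L/D)·½ρV²/1000 = 0.012811·(104/0.093)·½·1000·3.98²/1000 = 113.5 kPa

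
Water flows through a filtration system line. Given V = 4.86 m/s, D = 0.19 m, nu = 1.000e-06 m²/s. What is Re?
Formula: Re = \frac{V D}{\nu}
Re = 4.86·0.19/1.000e-06 = 923400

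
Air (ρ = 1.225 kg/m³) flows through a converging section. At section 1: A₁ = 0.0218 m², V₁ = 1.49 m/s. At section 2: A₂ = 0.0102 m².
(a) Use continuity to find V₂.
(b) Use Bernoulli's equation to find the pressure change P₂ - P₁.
(a) Continuity: A₁V₁=A₂V₂ -> V₂=A₁V₁/A₂=0.0218*1.49/0.0102=3.18 m/s
(b) Bernoulli: P₂-P₁=0.5*rho*(V₁^2-V₂^2)/1000=0.5*1.225*(1.49^2-3.18^2)/1000=-0.004834 kPa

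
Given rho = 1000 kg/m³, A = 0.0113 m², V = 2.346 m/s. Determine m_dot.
Formula: \dot{m} = \rho A V
m_dot = 1000·0.0113·2.346 = 26.51 kg/s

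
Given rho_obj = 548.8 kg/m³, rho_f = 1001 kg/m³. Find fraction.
Formula: f_{sub} = \frac{\rho_{obj}}{\rho_f}
fraction = 548.8/1001 = 0.5483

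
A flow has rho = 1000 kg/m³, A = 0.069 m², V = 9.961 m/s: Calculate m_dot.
Formula: \dot{m} = \rho A V
m_dot = 1000·0.069·9.961 = 687.3 kg/s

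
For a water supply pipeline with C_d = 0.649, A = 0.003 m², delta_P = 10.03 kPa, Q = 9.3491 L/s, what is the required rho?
Formula: Q = C_d A \sqrt{\frac{2 \Delta P}{\rho}}
Substituting knowns: 9.3491 = 0.649·0.003·√(2·(10.03·1000)/rho)·1000
Solving for rho: rho = 2·(10.03·1000)/((9.3491/1000)/(0.649·0.003))² = 870 kg/m³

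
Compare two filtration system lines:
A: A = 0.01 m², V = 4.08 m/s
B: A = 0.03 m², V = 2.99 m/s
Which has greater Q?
Q(A) = 40.8 L/s, Q(B) = 89.7 L/s. Answer: B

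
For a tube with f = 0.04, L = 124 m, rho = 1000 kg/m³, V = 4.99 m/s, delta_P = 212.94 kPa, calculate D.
Formula: \Delta P = f \frac{L}{D} \frac{\rho V^2}{2}
Substituting knowns: 212.94 = 0.04·(124/D)·0.5·1000·4.99²/1000
Solving for D: D = 0.04·124·0.5·1000·4.99²/(212.94·1000) = 0.29 m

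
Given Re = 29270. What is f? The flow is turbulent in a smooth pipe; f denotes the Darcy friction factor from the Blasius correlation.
Formula: f = \frac{0.316}{Re^{0.25}}
f = 0.316/29270^0.25 = 0.02416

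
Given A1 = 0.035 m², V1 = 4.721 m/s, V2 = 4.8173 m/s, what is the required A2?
Formula: V_2 = \frac{A_1 V_1}{A_2}
Substituting knowns: 4.8173 = 0.035·4.721/A2
Solving for A2: A2 = 0.035·4.721/4.8173 = 0.0343 m²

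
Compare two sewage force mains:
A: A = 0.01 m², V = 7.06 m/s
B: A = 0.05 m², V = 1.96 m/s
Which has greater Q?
Q(A) = 70.6 L/s, Q(B) = 98 L/s. Answer: B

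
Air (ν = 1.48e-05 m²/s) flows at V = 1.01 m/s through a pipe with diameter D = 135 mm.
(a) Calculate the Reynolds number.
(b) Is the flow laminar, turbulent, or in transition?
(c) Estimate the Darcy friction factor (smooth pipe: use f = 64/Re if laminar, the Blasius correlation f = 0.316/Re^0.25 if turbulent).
(a) Re = V·D/ν = 1.01·0.135/1.48e-05 = 9212.8
(b) Flow regime: turbulent (Re > 4000)
(c) Friction factor: f = 0.316/Re^0.25 = 0.316/9212.8^0.25 = 0.03225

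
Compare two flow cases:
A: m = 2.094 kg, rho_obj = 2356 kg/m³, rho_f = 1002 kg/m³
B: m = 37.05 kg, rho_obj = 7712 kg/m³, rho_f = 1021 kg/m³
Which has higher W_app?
W_app(A) = 11.81 N, W_app(B) = 315.3 N. Answer: B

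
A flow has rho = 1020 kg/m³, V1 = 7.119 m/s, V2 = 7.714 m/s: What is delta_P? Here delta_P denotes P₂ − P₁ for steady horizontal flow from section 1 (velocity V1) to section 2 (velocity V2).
Formula: \Delta P = \frac{1}{2} \rho (V_1^2 - V_2^2)
delta_P = 0.5·1020·(7.119² − 7.714²)/1000 = -4.501 kPa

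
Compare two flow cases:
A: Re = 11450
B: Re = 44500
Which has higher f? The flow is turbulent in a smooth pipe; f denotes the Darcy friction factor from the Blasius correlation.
f(A) = 0.03055, f(B) = 0.02176. Answer: A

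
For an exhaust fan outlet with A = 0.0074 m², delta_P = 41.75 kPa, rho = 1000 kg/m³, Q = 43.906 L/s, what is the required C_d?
Formula: Q = C_d A \sqrt{\frac{2 \Delta P}{\rho}}
Substituting knowns: 43.906 = C_d·0.0074·√(2·(41.75·1000)/1000)·1000
Solving for C_d: C_d = (43.906/1000)/(0.0074·√(2·(41.75·1000)/1000)) = 0.6493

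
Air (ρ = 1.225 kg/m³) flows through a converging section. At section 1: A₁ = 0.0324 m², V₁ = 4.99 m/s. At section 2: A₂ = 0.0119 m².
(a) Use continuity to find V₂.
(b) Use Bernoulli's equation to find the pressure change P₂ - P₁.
(a) Continuity: A₁V₁=A₂V₂ -> V₂=A₁V₁/A₂=0.0324*4.99/0.0119=13.59 m/s
(b) Bernoulli: P₂-P₁=0.5*rho*(V₁^2-V₂^2)/1000=0.5*1.225*(4.99^2-13.59^2)/1000=-0.09787 kPa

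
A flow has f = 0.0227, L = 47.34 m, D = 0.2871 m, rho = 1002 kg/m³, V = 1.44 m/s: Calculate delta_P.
Formula: \Delta P = f \frac{L}{D} \frac{\rho V^2}{2}
delta_P = 0.0227·(47.34/0.2871)·0.5·1002·1.44²/1000 = 3.889 kPa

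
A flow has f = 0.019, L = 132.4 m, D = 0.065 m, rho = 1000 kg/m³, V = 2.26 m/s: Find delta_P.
Formula: \Delta P = f \frac{L}{D} \frac{\rho V^2}{2}
delta_P = 0.019·(132.4/0.065)·0.5·1000·2.26²/1000 = 98.84 kPa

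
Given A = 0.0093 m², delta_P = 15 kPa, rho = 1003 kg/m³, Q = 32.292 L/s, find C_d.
Formula: Q = C_d A \sqrt{\frac{2 \Delta P}{\rho}}
Substituting knowns: 32.292 = C_d·0.0093·√(2·(15·1000)/1003)·1000
Solving for C_d: C_d = (32.292/1000)/(0.0093·√(2·(15·1000)/1003)) = 0.6349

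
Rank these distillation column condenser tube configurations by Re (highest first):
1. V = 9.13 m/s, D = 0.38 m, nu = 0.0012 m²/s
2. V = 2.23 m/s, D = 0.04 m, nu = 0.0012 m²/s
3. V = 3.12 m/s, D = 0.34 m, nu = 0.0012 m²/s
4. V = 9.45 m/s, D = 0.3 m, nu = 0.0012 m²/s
Case 1: Re = 2891
Case 2: Re = 74.33
Case 3: Re = 884
Case 4: Re = 2362
Ranking (highest first): 1, 4, 3, 2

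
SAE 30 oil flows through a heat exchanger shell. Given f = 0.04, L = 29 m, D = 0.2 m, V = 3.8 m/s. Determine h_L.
Formula: h_L = f \frac{L}{D} \frac{V^2}{2g}
h_L = 0.04·(29/0.2)·3.8²/(2·9.81) = 4.269 m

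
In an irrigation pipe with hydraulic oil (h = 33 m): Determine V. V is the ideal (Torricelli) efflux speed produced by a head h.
Formula: V = \sqrt{2 g h}
V = √(2·9.81·33) = 25.45 m/s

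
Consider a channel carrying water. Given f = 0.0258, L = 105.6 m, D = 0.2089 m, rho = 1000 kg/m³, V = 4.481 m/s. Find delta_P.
Formula: \Delta P = f \frac{L}{D} \frac{\rho V^2}{2}
delta_P = 0.0258·(105.6/0.2089)·0.5·1000·4.481²/1000 = 130.9 kPa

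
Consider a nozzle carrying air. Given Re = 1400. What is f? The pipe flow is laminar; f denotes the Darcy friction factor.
Formula: f = \frac{64}{Re}
f = 64/1400 = 0.04571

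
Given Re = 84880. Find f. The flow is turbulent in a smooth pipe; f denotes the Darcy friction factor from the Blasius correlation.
Formula: f = \frac{0.316}{Re^{0.25}}
f = 0.316/84880^0.25 = 0.01851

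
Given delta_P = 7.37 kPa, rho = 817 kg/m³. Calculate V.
Formula: V = \sqrt{\frac{2 \Delta P}{\rho}}
V = √(2·(7.37·1000)/817) = 4.248 m/s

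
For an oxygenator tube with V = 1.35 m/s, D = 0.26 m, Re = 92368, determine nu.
Formula: Re = \frac{V D}{\nu}
Substituting knowns: 92368 = 1.35·0.26/nu
Solving for nu: nu = 1.35·0.26/92368 = 3.800e-06 m²/s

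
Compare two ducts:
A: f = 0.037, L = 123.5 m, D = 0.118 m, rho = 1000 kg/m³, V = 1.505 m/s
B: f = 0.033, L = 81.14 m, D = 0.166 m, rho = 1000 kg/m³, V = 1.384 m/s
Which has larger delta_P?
delta_P(A) = 43.86 kPa, delta_P(B) = 15.45 kPa. Answer: A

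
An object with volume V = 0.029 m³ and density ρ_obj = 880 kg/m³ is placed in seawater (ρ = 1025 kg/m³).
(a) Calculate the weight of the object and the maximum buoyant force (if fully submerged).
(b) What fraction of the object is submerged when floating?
(a) W=rho_obj*g*V=880*9.81*0.029=250.4 N; F_B(max)=rho*g*V=1025*9.81*0.029=291.6 N
(b) Floating fraction=rho_obj/rho=880/1025=0.859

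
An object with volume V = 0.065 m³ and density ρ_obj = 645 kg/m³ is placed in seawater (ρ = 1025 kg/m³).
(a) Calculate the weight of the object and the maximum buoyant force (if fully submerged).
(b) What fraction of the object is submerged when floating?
(a) W=rho_obj*g*V=645*9.81*0.065=411.3 N; F_B(max)=rho*g*V=1025*9.81*0.065=653.6 N
(b) Floating fraction=rho_obj/rho=645/1025=0.629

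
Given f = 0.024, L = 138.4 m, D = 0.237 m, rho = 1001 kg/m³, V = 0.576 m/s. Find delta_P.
Formula: \Delta P = f \frac{L}{D} \frac{\rho V^2}{2}
delta_P = 0.024·(138.4/0.237)·0.5·1001·0.576²/1000 = 2.327 kPa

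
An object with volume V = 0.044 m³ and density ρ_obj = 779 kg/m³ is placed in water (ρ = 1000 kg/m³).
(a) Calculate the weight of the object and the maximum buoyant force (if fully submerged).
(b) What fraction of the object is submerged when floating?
(a) W=rho_obj*g*V=779*9.81*0.044=336.2 N; F_B(max)=rho*g*V=1000*9.81*0.044=431.6 N
(b) Floating fraction=rho_obj/rho=779/1000=0.779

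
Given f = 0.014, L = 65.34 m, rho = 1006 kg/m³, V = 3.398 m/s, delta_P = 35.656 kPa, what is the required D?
Formula: \Delta P = f \frac{L}{D} \frac{\rho V^2}{2}
Substituting knowns: 35.656 = 0.014·(65.34/D)·0.5·1006·3.398²/1000
Solving for D: D = 0.014·65.34·0.5·1006·3.398²/(35.656·1000) = 0.149 m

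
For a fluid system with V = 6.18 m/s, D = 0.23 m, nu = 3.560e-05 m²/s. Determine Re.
Formula: Re = \frac{V D}{\nu}
Re = 6.18·0.23/3.560e-05 = 39927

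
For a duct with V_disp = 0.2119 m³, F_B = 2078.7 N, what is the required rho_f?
Formula: F_B = \rho_f g V_{disp}
Substituting knowns: 2078.7 = rho_f·9.81·0.2119
Solving for rho_f: rho_f = 2078.7/(9.81·0.2119) = 1000 kg/m³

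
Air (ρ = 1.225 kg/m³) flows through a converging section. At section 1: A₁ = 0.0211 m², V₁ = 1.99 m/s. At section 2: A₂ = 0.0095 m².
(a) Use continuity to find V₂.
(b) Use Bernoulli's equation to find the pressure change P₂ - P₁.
(a) Continuity: A₁V₁=A₂V₂ -> V₂=A₁V₁/A₂=0.0211*1.99/0.0095=4.42 m/s
(b) Bernoulli: P₂-P₁=0.5*rho*(V₁^2-V₂^2)/1000=0.5*1.225*(1.99^2-4.42^2)/1000=-0.00954 kPa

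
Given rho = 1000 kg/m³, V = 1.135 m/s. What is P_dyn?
Formula: P_{dyn} = \frac{1}{2} \rho V^2
P_dyn = 0.5·1000·1.135²/1000 = 0.6441 kPa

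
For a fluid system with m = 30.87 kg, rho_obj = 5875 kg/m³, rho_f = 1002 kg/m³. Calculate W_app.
Formula: W_{app} = mg\left(1 - \frac{\rho_f}{\rho_{obj}}\right)
W_app = 30.87·9.81·(1 − 1002/5875) = 251.2 N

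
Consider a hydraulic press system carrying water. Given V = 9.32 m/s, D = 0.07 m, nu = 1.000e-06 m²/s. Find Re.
Formula: Re = \frac{V D}{\nu}
Re = 9.32·0.07/1.000e-06 = 652400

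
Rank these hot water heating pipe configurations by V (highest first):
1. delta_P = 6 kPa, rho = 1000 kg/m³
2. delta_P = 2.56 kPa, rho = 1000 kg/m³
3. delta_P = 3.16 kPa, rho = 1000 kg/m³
Case 1: V = 3.464 m/s
Case 2: V = 2.263 m/s
Case 3: V = 2.514 m/s
Ranking (highest first): 1, 3, 2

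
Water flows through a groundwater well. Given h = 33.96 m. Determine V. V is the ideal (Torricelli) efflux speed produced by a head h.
Formula: V = \sqrt{2 g h}
V = √(2·9.81·33.96) = 25.81 m/s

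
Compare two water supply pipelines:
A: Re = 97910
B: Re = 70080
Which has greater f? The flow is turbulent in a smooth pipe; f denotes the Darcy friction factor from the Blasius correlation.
f(A) = 0.01786, f(B) = 0.01942. Answer: B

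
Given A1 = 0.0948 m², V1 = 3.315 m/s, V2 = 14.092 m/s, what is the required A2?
Formula: V_2 = \frac{A_1 V_1}{A_2}
Substituting knowns: 14.092 = 0.0948·3.315/A2
Solving for A2: A2 = 0.0948·3.315/14.092 = 0.0223 m²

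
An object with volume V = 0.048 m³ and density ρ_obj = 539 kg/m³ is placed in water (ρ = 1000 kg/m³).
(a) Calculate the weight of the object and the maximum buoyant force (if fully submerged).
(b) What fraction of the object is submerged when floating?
(a) W=rho_obj*g*V=539*9.81*0.048=253.8 N; F_B(max)=rho*g*V=1000*9.81*0.048=470.9 N
(b) Floating fraction=rho_obj/rho=539/1000=0.539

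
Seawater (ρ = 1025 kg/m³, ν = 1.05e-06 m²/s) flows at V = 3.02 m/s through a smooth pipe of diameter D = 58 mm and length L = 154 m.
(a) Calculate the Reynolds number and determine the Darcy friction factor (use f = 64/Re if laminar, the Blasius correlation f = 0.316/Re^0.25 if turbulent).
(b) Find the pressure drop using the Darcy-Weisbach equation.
(a) Re = V·D/ν = 3.02·0.058/1.05e-06 = 166820 → turbulent (Re > 4000); f = 0.316/Re^0.25 = 0.316/166820^0.25 = 0.015636 (Blasius is strictly valid for Re ≲ 1e5; used here as the smooth-pipe estimate the problem specifies)
(b) Darcy-Weisbach: ΔP = f·(L/D)·½ρV²/1000 = 0.015636·(154/0.058)·½·1025·3.02²/1000 = 194.1 kPa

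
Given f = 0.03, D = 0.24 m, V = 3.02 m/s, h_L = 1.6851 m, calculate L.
Formula: h_L = f \frac{L}{D} \frac{V^2}{2g}
Substituting knowns: 1.6851 = 0.03·(L/0.24)·3.02²/(2·9.81)
Solving for L: L = 1.6851·2·9.81·0.24/(0.03·3.02²) = 29 m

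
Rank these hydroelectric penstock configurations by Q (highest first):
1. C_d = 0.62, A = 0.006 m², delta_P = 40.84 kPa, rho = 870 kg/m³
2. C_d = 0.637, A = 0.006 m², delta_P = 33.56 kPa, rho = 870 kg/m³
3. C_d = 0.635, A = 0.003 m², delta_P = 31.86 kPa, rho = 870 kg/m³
Case 1: Q = 36.04 L/s
Case 2: Q = 33.57 L/s
Case 3: Q = 16.3 L/s
Ranking (highest first): 1, 2, 3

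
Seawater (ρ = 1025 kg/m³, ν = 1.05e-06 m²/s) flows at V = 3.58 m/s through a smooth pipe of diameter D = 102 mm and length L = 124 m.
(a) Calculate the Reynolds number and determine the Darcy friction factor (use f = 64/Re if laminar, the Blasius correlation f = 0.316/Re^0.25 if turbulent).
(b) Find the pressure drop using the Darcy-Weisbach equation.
(a) Re = V·D/ν = 3.58·0.102/1.05e-06 = 347770 → turbulent (Re > 4000); f = 0.316/Re^0.25 = 0.316/347770^0.25 = 0.013013 (Blasius is strictly valid for Re ≲ 1e5; used here as the smooth-pipe estimate the problem specifies)
(b) Darcy-Weisbach: ΔP = f·(L/D)·½ρV²/1000 = 0.013013·(124/0.102)·½·1025·3.58²/1000 = 103.9 kPa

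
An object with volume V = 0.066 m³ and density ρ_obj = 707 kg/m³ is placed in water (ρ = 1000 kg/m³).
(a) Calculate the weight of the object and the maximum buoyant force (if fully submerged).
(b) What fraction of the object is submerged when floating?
(a) W=rho_obj*g*V=707*9.81*0.066=457.8 N; F_B(max)=rho*g*V=1000*9.81*0.066=647.5 N
(b) Floating fraction=rho_obj/rho=707/1000=0.707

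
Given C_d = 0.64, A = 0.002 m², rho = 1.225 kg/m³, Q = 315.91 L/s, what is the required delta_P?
Formula: Q = C_d A \sqrt{\frac{2 \Delta P}{\rho}}
Substituting knowns: 315.91 = 0.64·0.002·√(2·(delta_P·1000)/1.225)·1000
Solving for delta_P: delta_P = ((315.91/1000)/(0.64·0.002))²·1.225/2/1000 = 37.31 kPa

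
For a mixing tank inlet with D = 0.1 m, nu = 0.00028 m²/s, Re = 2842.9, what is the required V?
Formula: Re = \frac{V D}{\nu}
Substituting knowns: 2842.9 = V·0.1/0.00028
Solving for V: V = 2842.9·0.00028/0.1 = 7.96 m/s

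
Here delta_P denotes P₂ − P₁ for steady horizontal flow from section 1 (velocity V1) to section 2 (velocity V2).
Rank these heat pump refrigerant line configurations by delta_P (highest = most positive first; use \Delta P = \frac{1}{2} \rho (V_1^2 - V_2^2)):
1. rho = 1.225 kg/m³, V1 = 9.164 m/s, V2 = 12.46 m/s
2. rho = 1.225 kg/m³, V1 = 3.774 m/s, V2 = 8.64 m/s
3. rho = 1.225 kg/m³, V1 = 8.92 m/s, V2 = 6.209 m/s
Case 1: delta_P = -0.04365 kPa
Case 2: delta_P = -0.037 kPa
Case 3: delta_P = 0.02512 kPa
Ranking (highest first): 3, 2, 1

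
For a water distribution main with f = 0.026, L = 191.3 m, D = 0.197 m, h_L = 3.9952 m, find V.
Formula: h_L = f \frac{L}{D} \frac{V^2}{2g}
Substituting knowns: 3.9952 = 0.026·(191.3/0.197)·V²/(2·9.81)
Solving for V: V = √(3.9952·2·9.81/(0.026·(191.3/0.197))) = 1.762 m/s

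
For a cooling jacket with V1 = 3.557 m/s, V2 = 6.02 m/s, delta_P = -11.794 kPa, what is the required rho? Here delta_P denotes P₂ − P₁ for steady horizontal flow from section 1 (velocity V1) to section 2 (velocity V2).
Formula: \Delta P = \frac{1}{2} \rho (V_1^2 - V_2^2)
Substituting knowns: -11.794 = 0.5·rho·(3.557² − 6.02²)/1000
Solving for rho: rho = 2·(-11.794·1000)/(3.557² − 6.02²) = 1000 kg/m³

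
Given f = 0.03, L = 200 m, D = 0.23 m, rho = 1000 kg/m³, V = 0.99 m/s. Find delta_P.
Formula: \Delta P = f \frac{L}{D} \frac{\rho V^2}{2}
delta_P = 0.03·(200/0.23)·0.5·1000·0.99²/1000 = 12.78 kPa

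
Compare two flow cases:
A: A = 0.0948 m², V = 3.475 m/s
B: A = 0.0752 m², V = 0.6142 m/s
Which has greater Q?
Q(A) = 329.4 L/s, Q(B) = 46.19 L/s. Answer: A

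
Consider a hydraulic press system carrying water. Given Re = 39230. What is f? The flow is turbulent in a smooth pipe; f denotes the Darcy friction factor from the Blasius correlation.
Formula: f = \frac{0.316}{Re^{0.25}}
f = 0.316/39230^0.25 = 0.02245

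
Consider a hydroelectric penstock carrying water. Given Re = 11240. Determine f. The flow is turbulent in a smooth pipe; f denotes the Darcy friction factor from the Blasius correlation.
Formula: f = \frac{0.316}{Re^{0.25}}
f = 0.316/11240^0.25 = 0.03069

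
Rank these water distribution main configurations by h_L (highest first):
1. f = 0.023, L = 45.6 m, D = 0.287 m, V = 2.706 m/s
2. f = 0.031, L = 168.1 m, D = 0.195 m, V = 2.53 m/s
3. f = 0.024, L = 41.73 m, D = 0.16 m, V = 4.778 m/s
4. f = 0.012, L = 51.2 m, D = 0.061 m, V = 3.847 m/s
Case 1: h_L = 1.364 m
Case 2: h_L = 8.718 m
Case 3: h_L = 7.283 m
Case 4: h_L = 7.597 m
Ranking (highest first): 2, 4, 3, 1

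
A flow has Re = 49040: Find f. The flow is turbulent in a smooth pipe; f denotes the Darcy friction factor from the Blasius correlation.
Formula: f = \frac{0.316}{Re^{0.25}}
f = 0.316/49040^0.25 = 0.02123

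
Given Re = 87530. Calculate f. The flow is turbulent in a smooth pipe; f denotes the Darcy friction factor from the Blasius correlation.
Formula: f = \frac{0.316}{Re^{0.25}}
f = 0.316/87530^0.25 = 0.01837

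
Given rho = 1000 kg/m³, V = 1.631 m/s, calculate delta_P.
Formula: V = \sqrt{\frac{2 \Delta P}{\rho}}
Substituting knowns: 1.631 = √(2·(delta_P·1000)/1000)
Solving for delta_P: delta_P = 1.631²·1000/2/1000 = 1.33 kPa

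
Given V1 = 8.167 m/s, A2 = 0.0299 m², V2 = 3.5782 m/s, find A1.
Formula: V_2 = \frac{A_1 V_1}{A_2}
Substituting knowns: 3.5782 = A1·8.167/0.0299
Solving for A1: A1 = 3.5782·0.0299/8.167 = 0.0131 m²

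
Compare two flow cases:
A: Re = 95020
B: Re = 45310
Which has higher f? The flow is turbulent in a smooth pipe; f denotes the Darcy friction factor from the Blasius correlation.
f(A) = 0.018, f(B) = 0.02166. Answer: B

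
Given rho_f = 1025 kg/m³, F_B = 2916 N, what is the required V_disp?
Formula: F_B = \rho_f g V_{disp}
Substituting knowns: 2916 = 1025·9.81·V_disp
Solving for V_disp: V_disp = 2916/(1025·9.81) = 0.29 m³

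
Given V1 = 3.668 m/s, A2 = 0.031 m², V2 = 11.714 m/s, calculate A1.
Formula: V_2 = \frac{A_1 V_1}{A_2}
Substituting knowns: 11.714 = A1·3.668/0.031
Solving for A1: A1 = 11.714·0.031/3.668 = 0.099 m²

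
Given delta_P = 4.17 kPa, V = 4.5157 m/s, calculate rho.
Formula: V = \sqrt{\frac{2 \Delta P}{\rho}}
Substituting knowns: 4.5157 = √(2·(4.17·1000)/rho)
Solving for rho: rho = 2·(4.17·1000)/4.5157² = 409 kg/m³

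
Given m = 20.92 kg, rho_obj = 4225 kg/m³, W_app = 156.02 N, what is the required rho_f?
Formula: W_{app} = mg\left(1 - \frac{\rho_f}{\rho_{obj}}\right)
Substituting knowns: 156.02 = 20.92·9.81·(1 − rho_f/4225)
Solving for rho_f: rho_f = 4225·(1 − 156.02/(20.92·9.81)) = 1013 kg/m³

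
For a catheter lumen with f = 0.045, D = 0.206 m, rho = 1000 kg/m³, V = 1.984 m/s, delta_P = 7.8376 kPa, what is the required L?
Formula: \Delta P = f \frac{L}{D} \frac{\rho V^2}{2}
Substituting knowns: 7.8376 = 0.045·(L/0.206)·0.5·1000·1.984²/1000
Solving for L: L = (7.8376·1000)·0.206/(0.045·0.5·1000·1.984²) = 18.23 m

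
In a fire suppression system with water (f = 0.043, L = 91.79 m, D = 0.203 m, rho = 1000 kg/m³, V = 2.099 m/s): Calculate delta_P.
Formula: \Delta P = f \frac{L}{D} \frac{\rho V^2}{2}
delta_P = 0.043·(91.79/0.203)·0.5·1000·2.099²/1000 = 42.83 kPa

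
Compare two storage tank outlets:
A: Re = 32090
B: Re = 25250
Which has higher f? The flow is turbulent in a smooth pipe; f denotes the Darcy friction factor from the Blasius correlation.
f(A) = 0.02361, f(B) = 0.02507. Answer: B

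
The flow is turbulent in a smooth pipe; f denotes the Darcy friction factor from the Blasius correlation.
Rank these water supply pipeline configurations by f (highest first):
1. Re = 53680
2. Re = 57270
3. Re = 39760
Case 1: f = 0.02076
Case 2: f = 0.02043
Case 3: f = 0.02238
Ranking (highest first): 3, 1, 2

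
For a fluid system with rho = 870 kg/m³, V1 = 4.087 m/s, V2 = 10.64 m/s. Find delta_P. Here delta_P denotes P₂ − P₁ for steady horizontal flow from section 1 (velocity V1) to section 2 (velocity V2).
Formula: \Delta P = \frac{1}{2} \rho (V_1^2 - V_2^2)
delta_P = 0.5·870·(4.087² − 10.64²)/1000 = -41.98 kPa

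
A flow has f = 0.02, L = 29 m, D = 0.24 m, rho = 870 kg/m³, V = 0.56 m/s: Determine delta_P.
Formula: \Delta P = f \frac{L}{D} \frac{\rho V^2}{2}
delta_P = 0.02·(29/0.24)·0.5·870·0.56²/1000 = 0.3297 kPa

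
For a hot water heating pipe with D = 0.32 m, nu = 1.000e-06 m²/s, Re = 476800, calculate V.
Formula: Re = \frac{V D}{\nu}
Substituting knowns: 476800 = V·0.32/1.000e-06
Solving for V: V = 476800·1.000e-06/0.32 = 1.49 m/s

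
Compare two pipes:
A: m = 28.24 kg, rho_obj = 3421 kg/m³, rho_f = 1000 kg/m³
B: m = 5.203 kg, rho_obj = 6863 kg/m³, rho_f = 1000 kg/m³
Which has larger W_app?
W_app(A) = 196.1 N, W_app(B) = 43.6 N. Answer: A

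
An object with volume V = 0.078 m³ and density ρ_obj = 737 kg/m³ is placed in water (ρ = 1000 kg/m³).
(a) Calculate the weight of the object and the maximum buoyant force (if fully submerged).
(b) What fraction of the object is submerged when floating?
(a) W=rho_obj*g*V=737*9.81*0.078=563.9 N; F_B(max)=rho*g*V=1000*9.81*0.078=765.2 N
(b) Floating fraction=rho_obj/rho=737/1000=0.737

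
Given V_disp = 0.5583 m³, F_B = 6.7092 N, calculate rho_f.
Formula: F_B = \rho_f g V_{disp}
Substituting knowns: 6.7092 = rho_f·9.81·0.5583
Solving for rho_f: rho_f = 6.7092/(9.81·0.5583) = 1.225 kg/m³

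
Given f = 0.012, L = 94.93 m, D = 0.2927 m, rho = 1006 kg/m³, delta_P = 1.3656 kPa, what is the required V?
Formula: \Delta P = f \frac{L}{D} \frac{\rho V^2}{2}
Substituting knowns: 1.3656 = 0.012·(94.93/0.2927)·0.5·1006·V²/1000
Solving for V: V = √((1.3656·1000)/(0.012·(94.93/0.2927)·0.5·1006)) = 0.8352 m/s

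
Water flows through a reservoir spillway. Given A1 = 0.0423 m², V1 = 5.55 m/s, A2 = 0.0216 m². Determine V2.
Formula: V_2 = \frac{A_1 V_1}{A_2}
V2 = 0.0423·5.55/0.0216 = 10.87 m/s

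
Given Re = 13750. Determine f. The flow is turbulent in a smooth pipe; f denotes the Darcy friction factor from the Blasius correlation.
Formula: f = \frac{0.316}{Re^{0.25}}
f = 0.316/13750^0.25 = 0.02918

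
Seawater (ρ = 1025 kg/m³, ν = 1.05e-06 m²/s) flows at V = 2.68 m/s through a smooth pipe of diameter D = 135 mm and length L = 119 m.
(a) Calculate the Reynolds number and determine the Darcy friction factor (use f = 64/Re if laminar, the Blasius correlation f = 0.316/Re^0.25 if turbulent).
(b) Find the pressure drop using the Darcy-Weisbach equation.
(a) Re = V·D/ν = 2.68·0.135/1.05e-06 = 344570 → turbulent (Re > 4000); f = 0.316/Re^0.25 = 0.316/344570^0.25 = 0.013043 (Blasius is strictly valid for Re ≲ 1e5; used here as the smooth-pipe estimate the problem specifies)
(b) Darcy-Weisbach: ΔP = f·(L/D)·½ρV²/1000 = 0.013043·(119/0.135)·½·1025·2.68²/1000 = 42.32 kPa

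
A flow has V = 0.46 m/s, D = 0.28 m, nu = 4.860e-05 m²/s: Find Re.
Formula: Re = \frac{V D}{\nu}
Re = 0.46·0.28/4.860e-05 = 2650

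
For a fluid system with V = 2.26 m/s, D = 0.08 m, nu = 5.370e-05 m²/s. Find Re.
Formula: Re = \frac{V D}{\nu}
Re = 2.26·0.08/5.370e-05 = 3367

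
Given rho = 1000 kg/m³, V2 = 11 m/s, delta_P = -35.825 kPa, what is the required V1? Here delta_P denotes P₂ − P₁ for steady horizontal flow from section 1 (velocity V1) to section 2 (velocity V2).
Formula: \Delta P = \frac{1}{2} \rho (V_1^2 - V_2^2)
Substituting knowns: -35.825 = 0.5·1000·(V1² − 11²)/1000
Solving for V1: V1 = √(11² + 2·(-35.825·1000)/1000) = 7.025 m/s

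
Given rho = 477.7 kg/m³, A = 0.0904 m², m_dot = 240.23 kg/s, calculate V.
Formula: \dot{m} = \rho A V
Substituting knowns: 240.23 = 477.7·0.0904·V
Solving for V: V = 240.23/(477.7·0.0904) = 5.563 m/s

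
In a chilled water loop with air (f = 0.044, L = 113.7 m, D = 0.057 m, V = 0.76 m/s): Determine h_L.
Formula: h_L = f \frac{L}{D} \frac{V^2}{2g}
h_L = 0.044·(113.7/0.057)·0.76²/(2·9.81) = 2.584 m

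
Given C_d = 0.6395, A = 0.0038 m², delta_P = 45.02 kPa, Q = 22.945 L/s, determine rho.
Formula: Q = C_d A \sqrt{\frac{2 \Delta P}{\rho}}
Substituting knowns: 22.945 = 0.6395·0.0038·√(2·(45.02·1000)/rho)·1000
Solving for rho: rho = 2·(45.02·1000)/((22.945/1000)/(0.6395·0.0038))² = 1010 kg/m³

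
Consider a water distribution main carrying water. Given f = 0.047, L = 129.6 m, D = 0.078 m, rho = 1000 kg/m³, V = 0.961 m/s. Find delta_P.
Formula: \Delta P = f \frac{L}{D} \frac{\rho V^2}{2}
delta_P = 0.047·(129.6/0.078)·0.5·1000·0.961²/1000 = 36.06 kPa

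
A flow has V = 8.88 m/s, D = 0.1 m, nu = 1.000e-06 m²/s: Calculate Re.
Formula: Re = \frac{V D}{\nu}
Re = 8.88·0.1/1.000e-06 = 888000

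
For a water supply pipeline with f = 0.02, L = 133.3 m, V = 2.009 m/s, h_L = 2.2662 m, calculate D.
Formula: h_L = f \frac{L}{D} \frac{V^2}{2g}
Substituting knowns: 2.2662 = 0.02·(133.3/D)·2.009²/(2·9.81)
Solving for D: D = 0.02·133.3·2.009²/(2·9.81·2.2662) = 0.242 m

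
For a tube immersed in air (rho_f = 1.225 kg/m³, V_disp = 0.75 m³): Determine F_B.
Formula: F_B = \rho_f g V_{disp}
F_B = 1.225·9.81·0.75 = 9.013 N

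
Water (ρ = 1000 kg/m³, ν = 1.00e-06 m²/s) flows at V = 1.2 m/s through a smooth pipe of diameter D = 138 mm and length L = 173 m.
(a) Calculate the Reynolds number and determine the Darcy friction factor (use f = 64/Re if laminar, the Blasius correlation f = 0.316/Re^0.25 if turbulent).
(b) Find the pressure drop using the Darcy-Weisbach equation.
(a) Re = V·D/ν = 1.2·0.138/1.00e-06 = 165600 → turbulent (Re > 4000); f = 0.316/Re^0.25 = 0.316/165600^0.25 = 0.015665 (Blasius is strictly valid for Re ≲ 1e5; used here as the smooth-pipe estimate the problem specifies)
(b) Darcy-Weisbach: ΔP = f·(L/D)·½ρV²/1000 = 0.015665·(173/0.138)·½·1000·1.2²/1000 = 14.14 kPa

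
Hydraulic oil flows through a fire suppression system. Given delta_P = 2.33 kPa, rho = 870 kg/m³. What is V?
Formula: V = \sqrt{\frac{2 \Delta P}{\rho}}
V = √(2·(2.33·1000)/870) = 2.314 m/s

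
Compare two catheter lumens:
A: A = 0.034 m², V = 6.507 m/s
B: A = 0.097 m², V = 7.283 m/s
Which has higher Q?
Q(A) = 221.2 L/s, Q(B) = 706.5 L/s. Answer: B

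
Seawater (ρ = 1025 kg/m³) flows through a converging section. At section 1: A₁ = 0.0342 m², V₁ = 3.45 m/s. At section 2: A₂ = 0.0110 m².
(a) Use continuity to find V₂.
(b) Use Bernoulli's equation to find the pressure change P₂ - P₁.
(a) Continuity: A₁V₁=A₂V₂ -> V₂=A₁V₁/A₂=0.0342*3.45/0.0110=10.73 m/s
(b) Bernoulli: P₂-P₁=0.5*rho*(V₁^2-V₂^2)/1000=0.5*1025*(3.45^2-10.73^2)/1000=-52.91 kPa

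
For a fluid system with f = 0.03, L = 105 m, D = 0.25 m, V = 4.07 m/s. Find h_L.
Formula: h_L = f \frac{L}{D} \frac{V^2}{2g}
h_L = 0.03·(105/0.25)·4.07²/(2·9.81) = 10.64 m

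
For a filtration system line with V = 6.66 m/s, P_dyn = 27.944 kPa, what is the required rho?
Formula: P_{dyn} = \frac{1}{2} \rho V^2
Substituting knowns: 27.944 = 0.5·rho·6.66²/1000
Solving for rho: rho = 2·(27.944·1000)/6.66² = 1260 kg/m³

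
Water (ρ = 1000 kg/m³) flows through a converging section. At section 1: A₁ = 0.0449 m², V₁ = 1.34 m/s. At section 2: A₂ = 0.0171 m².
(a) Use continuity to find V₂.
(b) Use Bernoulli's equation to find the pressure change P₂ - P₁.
(a) Continuity: A₁V₁=A₂V₂ -> V₂=A₁V₁/A₂=0.0449*1.34/0.0171=3.52 m/s
(b) Bernoulli: P₂-P₁=0.5*rho*(V₁^2-V₂^2)/1000=0.5*1000*(1.34^2-3.52^2)/1000=-5.297 kPa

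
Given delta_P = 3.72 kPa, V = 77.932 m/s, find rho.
Formula: V = \sqrt{\frac{2 \Delta P}{\rho}}
Substituting knowns: 77.932 = √(2·(3.72·1000)/rho)
Solving for rho: rho = 2·(3.72·1000)/77.932² = 1.225 kg/m³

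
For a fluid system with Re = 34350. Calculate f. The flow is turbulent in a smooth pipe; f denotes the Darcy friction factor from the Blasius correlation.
Formula: f = \frac{0.316}{Re^{0.25}}
f = 0.316/34350^0.25 = 0.02321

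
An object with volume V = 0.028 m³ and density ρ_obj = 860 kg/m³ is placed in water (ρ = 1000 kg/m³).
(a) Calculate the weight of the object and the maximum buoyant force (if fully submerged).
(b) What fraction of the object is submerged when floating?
(a) W=rho_obj*g*V=860*9.81*0.028=236.2 N; F_B(max)=rho*g*V=1000*9.81*0.028=274.7 N
(b) Floating fraction=rho_obj/rho=860/1000=0.860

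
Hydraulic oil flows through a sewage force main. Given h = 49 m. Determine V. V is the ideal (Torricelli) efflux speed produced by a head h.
Formula: V = \sqrt{2 g h}
V = √(2·9.81·49) = 31.01 m/s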